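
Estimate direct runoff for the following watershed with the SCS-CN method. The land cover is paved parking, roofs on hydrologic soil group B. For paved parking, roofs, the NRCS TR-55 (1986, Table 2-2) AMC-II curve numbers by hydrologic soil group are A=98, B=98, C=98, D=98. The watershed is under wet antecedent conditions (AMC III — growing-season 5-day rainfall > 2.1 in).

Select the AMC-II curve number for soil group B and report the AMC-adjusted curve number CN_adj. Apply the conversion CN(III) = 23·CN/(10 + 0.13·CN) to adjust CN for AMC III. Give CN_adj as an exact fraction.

NRCS table: paved parking, roofs, soil group B → CN(II) = 98
Wet (AMC III): CN(III) = 23·98/(10 + 0.13·98) = 2254/(1137/50) = 112700/1137 ≈ 99.120

CN_adj = 112700/1137 ≈ 99.120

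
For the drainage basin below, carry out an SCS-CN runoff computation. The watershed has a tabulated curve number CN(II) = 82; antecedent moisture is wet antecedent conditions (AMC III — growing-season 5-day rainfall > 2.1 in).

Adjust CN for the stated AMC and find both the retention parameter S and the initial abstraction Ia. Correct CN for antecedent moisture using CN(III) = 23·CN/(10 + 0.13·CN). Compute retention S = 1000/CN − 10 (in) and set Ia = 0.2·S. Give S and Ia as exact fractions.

S = 900/943 in ≈ 0.954 in; Ia = 180/943 in ≈ 0.191 in

CN(III) from CN(II)=82: (23·82)/(10 + 0.13·82) = 94300/1033 ≈ 91.288
S = 1000/(94300/1033) − 10 = 900/943 in ≈ 0.954 in
Initial abstraction Ia = S/5 = (900/943)/5 = 180/943 ≈ 0.191 in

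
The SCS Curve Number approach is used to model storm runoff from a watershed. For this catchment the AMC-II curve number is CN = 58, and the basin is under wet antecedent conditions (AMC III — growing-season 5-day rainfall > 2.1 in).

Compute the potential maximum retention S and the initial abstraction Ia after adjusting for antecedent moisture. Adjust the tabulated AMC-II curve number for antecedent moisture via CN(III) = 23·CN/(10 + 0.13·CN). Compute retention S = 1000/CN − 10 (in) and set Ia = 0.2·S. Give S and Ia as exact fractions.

S = 2100/667 in ≈ 3.148 in; Ia = 420/667 in ≈ 0.630 in

Wet (AMC III): CN(III) = 23·58/(10 + 0.13·58) = 1334/(877/50) = 66700/877 ≈ 76.055
Retention S: 1000/CN − 10 with CN=76.055 → S = 2100/667 ≈ 3.148 in
Ia = 0.2·(2100/667) = 420/667 in ≈ 0.630 in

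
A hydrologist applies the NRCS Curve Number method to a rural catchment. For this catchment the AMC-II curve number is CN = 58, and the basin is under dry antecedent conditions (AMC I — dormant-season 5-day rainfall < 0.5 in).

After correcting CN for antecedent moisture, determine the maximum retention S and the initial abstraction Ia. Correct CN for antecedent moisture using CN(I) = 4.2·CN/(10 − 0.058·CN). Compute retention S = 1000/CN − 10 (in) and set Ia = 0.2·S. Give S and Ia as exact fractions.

S = 500/29 in ≈ 17.241 in; Ia = 100/29 in ≈ 3.448 in

Dry (AMC I): CN(I) = 4.2·58/(10 − 0.058·58) = (1218/5)/(1659/250) = 2900/79 ≈ 36.709
Max retention: S = 1000/(2900/79) − 10 = 500/29 in (≈ 17.241 in)
Initial abstraction Ia = S/5 = (500/29)/5 = 100/29 ≈ 3.448 in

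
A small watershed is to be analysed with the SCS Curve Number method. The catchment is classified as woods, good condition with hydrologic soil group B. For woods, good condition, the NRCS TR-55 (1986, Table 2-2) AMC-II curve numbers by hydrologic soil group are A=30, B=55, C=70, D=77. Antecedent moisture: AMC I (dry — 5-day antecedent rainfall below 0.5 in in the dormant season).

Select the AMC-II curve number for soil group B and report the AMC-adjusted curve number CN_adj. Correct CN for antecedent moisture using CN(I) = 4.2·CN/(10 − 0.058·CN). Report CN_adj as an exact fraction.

NRCS table: woods, good condition, soil group B → CN(II) = 55
Dry (AMC I): CN(I) = 4.2·55/(10 − 0.058·55) = 231/(681/100) = 7700/227 ≈ 33.921

CN_adj = 7700/227 ≈ 33.921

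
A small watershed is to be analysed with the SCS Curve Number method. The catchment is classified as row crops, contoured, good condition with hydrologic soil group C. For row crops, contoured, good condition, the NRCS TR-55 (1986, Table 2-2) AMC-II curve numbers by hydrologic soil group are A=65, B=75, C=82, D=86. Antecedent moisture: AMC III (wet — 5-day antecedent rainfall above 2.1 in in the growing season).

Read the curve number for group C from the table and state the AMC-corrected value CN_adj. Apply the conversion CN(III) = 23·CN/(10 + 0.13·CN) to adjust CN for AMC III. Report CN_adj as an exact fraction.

CN_adj = 94300/1033 ≈ 91.288

NRCS table: row crops, contoured, good condition, soil group C → CN(II) = 82
Wet (AMC III): CN(III) = 23·82/(10 + 0.13·82) = 1886/(1033/50) = 94300/1033 ≈ 91.288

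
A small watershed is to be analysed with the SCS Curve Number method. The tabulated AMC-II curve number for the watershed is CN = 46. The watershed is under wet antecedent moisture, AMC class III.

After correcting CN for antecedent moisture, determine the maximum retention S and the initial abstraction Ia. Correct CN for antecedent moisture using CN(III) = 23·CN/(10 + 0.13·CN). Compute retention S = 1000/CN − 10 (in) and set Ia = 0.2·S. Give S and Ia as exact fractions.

Wet (AMC III): CN(III) = 23·46/(10 + 0.13·46) = 1058/(799/50) = 52900/799 ≈ 66.208
S = 1000/(52900/799) − 10 = 2700/529 in ≈ 5.104 in
Ia = 0.2·(2700/529) = 540/529 in ≈ 1.021 in

S = 2700/529 in ≈ 5.104 in; Ia = 540/529 in ≈ 1.021 in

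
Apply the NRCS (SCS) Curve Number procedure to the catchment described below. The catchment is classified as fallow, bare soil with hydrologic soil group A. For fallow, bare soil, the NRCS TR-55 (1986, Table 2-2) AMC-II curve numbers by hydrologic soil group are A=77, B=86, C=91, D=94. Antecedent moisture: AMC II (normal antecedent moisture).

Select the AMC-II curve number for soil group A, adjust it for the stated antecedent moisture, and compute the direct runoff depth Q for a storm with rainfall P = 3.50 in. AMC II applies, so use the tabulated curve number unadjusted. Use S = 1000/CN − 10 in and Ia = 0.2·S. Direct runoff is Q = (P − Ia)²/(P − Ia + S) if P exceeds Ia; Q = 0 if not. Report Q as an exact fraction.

Q = 199809/139678 in ≈ 1.430 in

NRCS table: fallow, bare soil, soil group A → CN(II) = 77
Average conditions: CN = 77 (no AMC adjustment).
Max retention: S = 1000/77 − 10 = 230/77 in (≈ 2.987 in)
Ia = 0.2S: 0.2·2.987 = 0.597 in (exactly 46/77)
Excess rainfall: 3.500 − 0.597 = 2.903 in; P > Ia so Q > 0
Runoff Q = (P−Ia)²/(P−Ia+S) = (2.903)²/(2.903+2.987) = 199809/139678 ≈ 1.430 in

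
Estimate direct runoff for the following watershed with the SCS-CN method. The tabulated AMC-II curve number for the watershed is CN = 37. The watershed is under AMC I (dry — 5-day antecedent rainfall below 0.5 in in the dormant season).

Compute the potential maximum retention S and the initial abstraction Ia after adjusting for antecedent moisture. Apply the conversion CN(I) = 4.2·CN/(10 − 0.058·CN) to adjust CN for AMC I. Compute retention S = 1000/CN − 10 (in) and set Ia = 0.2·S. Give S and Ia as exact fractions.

Dry (AMC I): CN(I) = 4.2·37/(10 − 0.058·37) = (777/5)/(3927/500) = 3700/187 ≈ 19.786
Retention S: 1000/CN − 10 with CN=19.786 → S = 1500/37 ≈ 40.541 in
Initial abstraction Ia = S/5 = (1500/37)/5 = 300/37 ≈ 8.108 in

S = 1500/37 in ≈ 40.541 in; Ia = 300/37 in ≈ 8.108 in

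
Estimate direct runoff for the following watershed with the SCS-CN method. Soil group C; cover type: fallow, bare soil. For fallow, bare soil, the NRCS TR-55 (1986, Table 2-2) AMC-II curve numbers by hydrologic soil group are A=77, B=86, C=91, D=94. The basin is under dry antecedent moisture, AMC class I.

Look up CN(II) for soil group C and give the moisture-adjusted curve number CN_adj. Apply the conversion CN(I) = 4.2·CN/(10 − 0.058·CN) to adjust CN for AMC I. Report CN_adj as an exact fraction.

NRCS table: fallow, bare soil, soil group C → CN(II) = 91
Dry (AMC I): CN(I) = 4.2·91/(10 − 0.058·91) = (1911/5)/(2361/500) = 63700/787 ≈ 80.940

CN_adj = 63700/787 ≈ 80.940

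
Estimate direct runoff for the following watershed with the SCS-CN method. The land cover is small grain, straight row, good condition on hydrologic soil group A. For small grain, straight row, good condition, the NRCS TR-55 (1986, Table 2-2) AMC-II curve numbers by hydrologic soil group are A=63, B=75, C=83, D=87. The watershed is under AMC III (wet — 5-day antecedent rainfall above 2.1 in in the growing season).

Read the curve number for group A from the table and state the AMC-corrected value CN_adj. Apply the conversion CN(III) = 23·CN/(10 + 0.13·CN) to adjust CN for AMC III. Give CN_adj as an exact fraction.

CN_adj = 144900/1819 ≈ 79.659

NRCS table: small grain, straight row, good condition, soil group A → CN(II) = 63
Adjust CN=63 to AMC III: 23·63/(10 + 0.13·63) → 1449 ÷ (1819/100) = 144900/1819 ≈ 79.659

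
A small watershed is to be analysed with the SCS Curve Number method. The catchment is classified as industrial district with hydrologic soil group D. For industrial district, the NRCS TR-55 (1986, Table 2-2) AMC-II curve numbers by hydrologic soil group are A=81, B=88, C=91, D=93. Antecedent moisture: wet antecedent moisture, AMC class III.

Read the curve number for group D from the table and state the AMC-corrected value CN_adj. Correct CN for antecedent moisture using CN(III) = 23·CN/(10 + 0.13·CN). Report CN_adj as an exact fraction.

NRCS table: industrial district, soil group D → CN(II) = 93
CN(III) from CN(II)=93: (23·93)/(10 + 0.13·93) = 213900/2209 ≈ 96.831

CN_adj = 213900/2209 ≈ 96.831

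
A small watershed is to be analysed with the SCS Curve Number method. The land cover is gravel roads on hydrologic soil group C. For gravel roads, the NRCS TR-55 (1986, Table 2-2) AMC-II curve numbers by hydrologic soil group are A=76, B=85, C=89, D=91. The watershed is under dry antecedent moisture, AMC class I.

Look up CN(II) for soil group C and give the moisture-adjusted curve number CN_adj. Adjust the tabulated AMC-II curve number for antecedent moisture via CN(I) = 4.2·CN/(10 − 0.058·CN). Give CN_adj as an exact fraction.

CN_adj = 186900/2419 ≈ 77.263

NRCS table: gravel roads, soil group C → CN(II) = 89
CN(I) from CN(II)=89: (4.2·89)/(10 − 0.058·89) = 186900/2419 ≈ 77.263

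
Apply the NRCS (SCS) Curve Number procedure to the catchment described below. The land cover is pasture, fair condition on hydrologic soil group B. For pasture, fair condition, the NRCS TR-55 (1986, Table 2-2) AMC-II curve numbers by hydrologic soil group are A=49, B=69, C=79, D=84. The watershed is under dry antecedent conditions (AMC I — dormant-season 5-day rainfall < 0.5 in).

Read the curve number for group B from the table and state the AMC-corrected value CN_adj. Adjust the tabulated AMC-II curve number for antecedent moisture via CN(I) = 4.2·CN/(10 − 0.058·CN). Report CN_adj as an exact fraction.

CN_adj = 144900/2999 ≈ 48.316

NRCS table: pasture, fair condition, soil group B → CN(II) = 69
Dry (AMC I): CN(I) = 4.2·69/(10 − 0.058·69) = (1449/5)/(2999/500) = 144900/2999 ≈ 48.316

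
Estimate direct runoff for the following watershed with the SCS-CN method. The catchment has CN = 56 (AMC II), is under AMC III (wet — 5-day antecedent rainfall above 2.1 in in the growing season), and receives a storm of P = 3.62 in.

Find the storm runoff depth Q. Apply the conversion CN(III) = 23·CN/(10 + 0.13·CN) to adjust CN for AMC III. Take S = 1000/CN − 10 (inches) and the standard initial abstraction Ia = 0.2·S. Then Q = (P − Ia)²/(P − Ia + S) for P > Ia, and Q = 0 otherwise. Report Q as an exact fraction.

CN(III) from CN(II)=56: (23·56)/(10 + 0.13·56) = 4025/54 ≈ 74.537
S = 1000/(4025/54) − 10 = 550/161 in ≈ 3.416 in
Ia = 0.2·(550/161) = 110/161 in ≈ 0.683 in
Since P=3.620 > Ia=0.683: effective rainfall P−Ia = 23641/8050 in
Runoff Q = (P−Ia)²/(P−Ia+S) = (2.937)²/(2.937+3.416) = 558896881/411685050 ≈ 1.358 in

Q = 558896881/411685050 in ≈ 1.358 in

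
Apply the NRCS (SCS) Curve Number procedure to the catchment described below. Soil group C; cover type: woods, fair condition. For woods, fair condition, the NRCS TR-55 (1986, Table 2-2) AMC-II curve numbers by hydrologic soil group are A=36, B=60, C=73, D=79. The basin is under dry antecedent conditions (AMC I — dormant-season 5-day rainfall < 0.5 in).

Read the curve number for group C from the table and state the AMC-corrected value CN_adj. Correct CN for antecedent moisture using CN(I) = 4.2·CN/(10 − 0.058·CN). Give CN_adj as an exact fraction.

CN_adj = 51100/961 ≈ 53.174

NRCS table: woods, fair condition, soil group C → CN(II) = 73
CN(I) from CN(II)=73: (4.2·73)/(10 − 0.058·73) = 51100/961 ≈ 53.174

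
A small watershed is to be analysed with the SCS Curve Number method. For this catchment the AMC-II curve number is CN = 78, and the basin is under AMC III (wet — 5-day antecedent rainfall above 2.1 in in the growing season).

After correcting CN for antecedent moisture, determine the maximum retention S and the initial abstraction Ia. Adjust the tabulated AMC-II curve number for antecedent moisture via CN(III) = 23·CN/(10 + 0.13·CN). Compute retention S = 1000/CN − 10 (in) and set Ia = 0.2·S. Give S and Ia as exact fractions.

Adjust CN=78 to AMC III: 23·78/(10 + 0.13·78) → 1794 ÷ (1007/50) = 89700/1007 ≈ 89.076
Max retention: S = 1000/(89700/1007) − 10 = 1100/897 in (≈ 1.226 in)
Ia = 0.2S: 0.2·1.226 = 0.245 in (exactly 220/897)

S = 1100/897 in ≈ 1.226 in; Ia = 220/897 in ≈ 0.245 in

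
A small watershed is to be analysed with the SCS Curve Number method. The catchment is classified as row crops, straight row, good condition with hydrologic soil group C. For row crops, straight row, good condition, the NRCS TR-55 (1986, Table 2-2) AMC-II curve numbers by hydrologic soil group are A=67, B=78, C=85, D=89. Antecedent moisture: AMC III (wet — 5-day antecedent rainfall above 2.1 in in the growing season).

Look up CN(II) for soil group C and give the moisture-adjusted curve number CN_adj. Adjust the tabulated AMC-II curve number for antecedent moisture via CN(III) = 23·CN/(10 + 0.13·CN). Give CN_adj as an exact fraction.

CN_adj = 39100/421 ≈ 92.874

NRCS table: row crops, straight row, good condition, soil group C → CN(II) = 85
Adjust CN=85 to AMC III: 23·85/(10 + 0.13·85) → 1955 ÷ (421/20) = 39100/421 ≈ 92.874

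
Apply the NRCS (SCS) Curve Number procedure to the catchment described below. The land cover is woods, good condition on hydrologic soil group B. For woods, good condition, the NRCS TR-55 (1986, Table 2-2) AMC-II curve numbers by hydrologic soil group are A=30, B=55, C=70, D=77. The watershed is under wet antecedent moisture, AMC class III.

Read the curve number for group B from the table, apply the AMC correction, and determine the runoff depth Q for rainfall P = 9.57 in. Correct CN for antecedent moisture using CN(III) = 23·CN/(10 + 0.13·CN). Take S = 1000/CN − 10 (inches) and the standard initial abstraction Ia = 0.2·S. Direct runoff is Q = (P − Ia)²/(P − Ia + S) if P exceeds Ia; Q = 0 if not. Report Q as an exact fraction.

NRCS table: woods, good condition, soil group B → CN(II) = 55
Adjust CN=55 to AMC III: 23·55/(10 + 0.13·55) → 1265 ÷ (343/20) = 25300/343 ≈ 73.761
Max retention: S = 1000/(25300/343) − 10 = 900/253 in (≈ 3.557 in)
Ia = 0.2S: 0.2·3.557 = 0.711 in (exactly 180/253)
Excess rainfall: 9.570 − 0.711 = 8.859 in; P > Ia so Q > 0
Runoff Q = (P−Ia)²/(P−Ia+S) = (8.859)²/(8.859+3.557) = 16743407547/2649087100 ≈ 6.320 in

Q = 16743407547/2649087100 in ≈ 6.320 in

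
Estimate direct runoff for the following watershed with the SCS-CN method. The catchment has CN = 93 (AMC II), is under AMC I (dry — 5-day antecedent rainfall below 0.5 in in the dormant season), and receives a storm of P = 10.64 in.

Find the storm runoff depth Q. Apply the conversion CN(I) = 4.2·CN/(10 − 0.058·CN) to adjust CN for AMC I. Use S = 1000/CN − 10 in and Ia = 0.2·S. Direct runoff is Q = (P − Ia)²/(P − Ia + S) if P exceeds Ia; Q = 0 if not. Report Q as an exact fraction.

Dry (AMC I): CN(I) = 4.2·93/(10 − 0.058·93) = (1953/5)/(2303/500) = 27900/329 ≈ 84.802
Max retention: S = 1000/(27900/329) − 10 = 500/279 in (≈ 1.792 in)
Ia = 0.2S: 0.2·1.792 = 0.358 in (exactly 100/279)
Since P=10.640 > Ia=0.358: effective rainfall P−Ia = 71714/6975 in
Q: (71714/6975)² ÷ (84214/6975) = 2571448898/293696325 in (≈ 8.755 in)

Q = 2571448898/293696325 in ≈ 8.755 in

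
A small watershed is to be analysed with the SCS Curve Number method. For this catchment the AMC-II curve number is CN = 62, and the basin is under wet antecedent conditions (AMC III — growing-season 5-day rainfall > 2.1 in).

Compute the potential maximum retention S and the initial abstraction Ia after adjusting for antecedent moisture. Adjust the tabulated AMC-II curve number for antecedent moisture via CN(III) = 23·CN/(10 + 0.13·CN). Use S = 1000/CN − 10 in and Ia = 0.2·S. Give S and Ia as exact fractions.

CN(III) from CN(II)=62: (23·62)/(10 + 0.13·62) = 71300/903 ≈ 78.959
Max retention: S = 1000/(71300/903) − 10 = 1900/713 in (≈ 2.665 in)
Initial abstraction Ia = S/5 = (1900/713)/5 = 380/713 ≈ 0.533 in

S = 1900/713 in ≈ 2.665 in; Ia = 380/713 in ≈ 0.533 in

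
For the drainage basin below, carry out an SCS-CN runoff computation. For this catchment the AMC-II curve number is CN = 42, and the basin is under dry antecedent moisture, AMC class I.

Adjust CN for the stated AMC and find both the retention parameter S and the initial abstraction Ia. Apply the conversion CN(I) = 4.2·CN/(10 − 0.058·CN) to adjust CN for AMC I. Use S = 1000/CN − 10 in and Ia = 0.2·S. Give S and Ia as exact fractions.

Dry (AMC I): CN(I) = 4.2·42/(10 − 0.058·42) = (882/5)/(1891/250) = 44100/1891 ≈ 23.321
Retention S: 1000/CN − 10 with CN=23.321 → S = 14500/441 ≈ 32.880 in
Ia = 0.2·(14500/441) = 2900/441 in ≈ 6.576 in

S = 14500/441 in ≈ 32.880 in; Ia = 2900/441 in ≈ 6.576 in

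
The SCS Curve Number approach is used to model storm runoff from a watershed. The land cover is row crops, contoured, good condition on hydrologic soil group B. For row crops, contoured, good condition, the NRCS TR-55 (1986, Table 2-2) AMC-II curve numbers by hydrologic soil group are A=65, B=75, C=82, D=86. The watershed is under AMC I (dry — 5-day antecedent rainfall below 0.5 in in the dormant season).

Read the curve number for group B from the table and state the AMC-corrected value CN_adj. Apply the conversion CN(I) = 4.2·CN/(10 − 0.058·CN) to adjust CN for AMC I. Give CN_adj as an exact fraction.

CN_adj = 6300/113 ≈ 55.752

NRCS table: row crops, contoured, good condition, soil group B → CN(II) = 75
Adjust CN=75 to AMC I: 4.2·75/(10 − 0.058·75) → 315 ÷ (113/20) = 6300/113 ≈ 55.752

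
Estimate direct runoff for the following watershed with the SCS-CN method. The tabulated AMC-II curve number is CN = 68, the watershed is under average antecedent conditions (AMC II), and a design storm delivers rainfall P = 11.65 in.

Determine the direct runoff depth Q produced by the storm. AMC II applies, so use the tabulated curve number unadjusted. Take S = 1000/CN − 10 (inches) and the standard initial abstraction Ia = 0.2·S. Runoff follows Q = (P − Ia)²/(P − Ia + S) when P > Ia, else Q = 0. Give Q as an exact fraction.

Q = 13256881/1781940 in ≈ 7.440 in

AMC II — tabulated CN = 68 applies directly.
Max retention: S = 1000/68 − 10 = 80/17 in (≈ 4.706 in)
Ia = 0.2·(80/17) = 16/17 in ≈ 0.941 in
P − Ia = 11.650 − 0.941 = 3641/340 ≈ 10.709 in (> 0, runoff occurs)
Q: (3641/340)² ÷ (5241/340) = 13256881/1781940 in (≈ 7.440 in)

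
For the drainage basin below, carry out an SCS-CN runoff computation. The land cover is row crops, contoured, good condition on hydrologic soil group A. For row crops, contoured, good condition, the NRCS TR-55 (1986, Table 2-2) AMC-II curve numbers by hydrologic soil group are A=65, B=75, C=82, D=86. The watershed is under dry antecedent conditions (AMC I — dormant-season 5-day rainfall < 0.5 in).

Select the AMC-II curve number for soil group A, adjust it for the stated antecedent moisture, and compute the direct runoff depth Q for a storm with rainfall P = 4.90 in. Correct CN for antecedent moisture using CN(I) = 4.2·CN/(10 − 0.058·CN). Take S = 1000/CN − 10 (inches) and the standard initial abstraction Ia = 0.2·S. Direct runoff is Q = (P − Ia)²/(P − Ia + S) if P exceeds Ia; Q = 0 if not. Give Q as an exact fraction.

Q = 829921/2305290 in ≈ 0.360 in

NRCS table: row crops, contoured, good condition, soil group A → CN(II) = 65
CN(I) from CN(II)=65: (4.2·65)/(10 − 0.058·65) = 3900/89 ≈ 43.820
Max retention: S = 1000/(3900/89) − 10 = 500/39 in (≈ 12.821 in)
Initial abstraction Ia = S/5 = (500/39)/5 = 100/39 ≈ 2.564 in
Since P=4.900 > Ia=2.564: effective rainfall P−Ia = 911/390 in
Runoff Q = (P−Ia)²/(P−Ia+S) = (2.336)²/(2.336+12.821) = 829921/2305290 ≈ 0.360 in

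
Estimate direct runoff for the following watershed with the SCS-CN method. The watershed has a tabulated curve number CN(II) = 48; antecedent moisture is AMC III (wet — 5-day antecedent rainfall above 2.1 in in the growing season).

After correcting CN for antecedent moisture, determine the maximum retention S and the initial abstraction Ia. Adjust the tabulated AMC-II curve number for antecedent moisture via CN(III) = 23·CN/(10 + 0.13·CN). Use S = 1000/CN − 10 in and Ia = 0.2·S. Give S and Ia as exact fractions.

Adjust CN=48 to AMC III: 23·48/(10 + 0.13·48) → 1104 ÷ (406/25) = 13800/203 ≈ 67.980
S = 1000/(13800/203) − 10 = 325/69 in ≈ 4.710 in
Ia = 0.2S: 0.2·4.710 = 0.942 in (exactly 65/69)

S = 325/69 in ≈ 4.710 in; Ia = 65/69 in ≈ 0.942 in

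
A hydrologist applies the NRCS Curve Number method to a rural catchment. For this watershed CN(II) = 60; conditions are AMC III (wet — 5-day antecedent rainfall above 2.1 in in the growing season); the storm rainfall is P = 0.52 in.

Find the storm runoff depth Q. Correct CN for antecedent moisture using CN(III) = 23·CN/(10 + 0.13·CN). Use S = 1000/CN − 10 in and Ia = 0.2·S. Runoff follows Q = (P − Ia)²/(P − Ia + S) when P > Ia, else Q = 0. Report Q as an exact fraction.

Adjust CN=60 to AMC III: 23·60/(10 + 0.13·60) → 1380 ÷ (89/5) = 6900/89 ≈ 77.528
S = 1000/(6900/89) − 10 = 200/69 in ≈ 2.899 in
Ia = 0.2S: 0.2·2.899 = 0.580 in (exactly 40/69)
P = 0.520 ≤ Ia = 0.580 in: entire storm abstracted, Q = 0.

Q = 0 in ≈ 0.000 in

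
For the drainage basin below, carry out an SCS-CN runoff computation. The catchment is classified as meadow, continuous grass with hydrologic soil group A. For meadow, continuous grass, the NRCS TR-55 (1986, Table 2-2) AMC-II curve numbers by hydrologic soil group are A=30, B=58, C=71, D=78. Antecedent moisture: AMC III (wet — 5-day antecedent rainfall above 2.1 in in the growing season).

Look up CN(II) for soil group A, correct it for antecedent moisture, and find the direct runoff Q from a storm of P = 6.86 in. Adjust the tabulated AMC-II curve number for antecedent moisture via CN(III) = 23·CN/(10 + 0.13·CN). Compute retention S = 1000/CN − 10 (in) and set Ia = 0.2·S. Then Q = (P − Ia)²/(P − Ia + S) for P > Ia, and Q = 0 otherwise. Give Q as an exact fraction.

Q = 39684127/25464450 in ≈ 1.558 in

NRCS table: meadow, continuous grass, soil group A → CN(II) = 30
Wet (AMC III): CN(III) = 23·30/(10 + 0.13·30) = 690/(139/10) = 6900/139 ≈ 49.640
Max retention: S = 1000/(6900/139) − 10 = 700/69 in (≈ 10.145 in)
Ia = 0.2·(700/69) = 140/69 in ≈ 2.029 in
Since P=6.860 > Ia=2.029: effective rainfall P−Ia = 16667/3450 in
Q = (16667/3450)²/((16667/3450) + 700/69) = (277788889/11902500)/(51667/3450) = 39684127/25464450 in ≈ 1.558 in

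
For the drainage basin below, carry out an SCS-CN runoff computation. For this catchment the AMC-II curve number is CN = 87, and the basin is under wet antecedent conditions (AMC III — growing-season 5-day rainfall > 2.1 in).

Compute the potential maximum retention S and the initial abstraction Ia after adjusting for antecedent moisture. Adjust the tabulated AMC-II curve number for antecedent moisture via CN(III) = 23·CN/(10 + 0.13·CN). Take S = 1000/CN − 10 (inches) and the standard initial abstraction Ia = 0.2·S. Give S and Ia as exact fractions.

Adjust CN=87 to AMC III: 23·87/(10 + 0.13·87) → 2001 ÷ (2131/100) = 200100/2131 ≈ 93.900
Retention S: 1000/CN − 10 with CN=93.900 → S = 1300/2001 ≈ 0.650 in
Initial abstraction Ia = S/5 = (1300/2001)/5 = 260/2001 ≈ 0.130 in

S = 1300/2001 in ≈ 0.650 in; Ia = 260/2001 in ≈ 0.130 in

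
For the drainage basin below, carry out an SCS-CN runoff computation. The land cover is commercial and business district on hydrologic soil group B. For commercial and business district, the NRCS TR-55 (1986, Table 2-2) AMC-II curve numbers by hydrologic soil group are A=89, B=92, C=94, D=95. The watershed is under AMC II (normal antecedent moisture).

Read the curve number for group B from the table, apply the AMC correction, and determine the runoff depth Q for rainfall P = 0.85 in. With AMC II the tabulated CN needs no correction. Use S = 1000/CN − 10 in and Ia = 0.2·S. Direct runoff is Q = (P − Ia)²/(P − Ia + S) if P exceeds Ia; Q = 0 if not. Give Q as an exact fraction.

NRCS table: commercial and business district, soil group B → CN(II) = 92
Average conditions: CN = 92 (no AMC adjustment).
S = 1000/92 − 10 = 20/23 in ≈ 0.870 in
Ia = 0.2S: 0.2·0.870 = 0.174 in (exactly 4/23)
P − Ia = 0.850 − 0.174 = 311/460 ≈ 0.676 in (> 0, runoff occurs)
Runoff Q = (P−Ia)²/(P−Ia+S) = (0.676)²/(0.676+0.870) = 96721/327060 ≈ 0.296 in

Q = 96721/327060 in ≈ 0.296 in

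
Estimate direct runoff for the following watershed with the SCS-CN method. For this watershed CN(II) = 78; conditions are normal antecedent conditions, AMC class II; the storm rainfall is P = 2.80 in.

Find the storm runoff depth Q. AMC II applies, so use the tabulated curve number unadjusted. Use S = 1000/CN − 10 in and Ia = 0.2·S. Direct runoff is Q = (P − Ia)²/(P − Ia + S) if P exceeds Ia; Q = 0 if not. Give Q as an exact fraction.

Q = 95048/96135 in ≈ 0.989 in

CN(II) = 78; AMC II needs no correction.
S = 1000/78 − 10 = 110/39 in ≈ 2.821 in
Initial abstraction Ia = S/5 = (110/39)/5 = 22/39 ≈ 0.564 in
Since P=2.800 > Ia=0.564: effective rainfall P−Ia = 436/195 in
Q = (436/195)²/((436/195) + 110/39) = (190096/38025)/(986/195) = 95048/96135 in ≈ 0.989 in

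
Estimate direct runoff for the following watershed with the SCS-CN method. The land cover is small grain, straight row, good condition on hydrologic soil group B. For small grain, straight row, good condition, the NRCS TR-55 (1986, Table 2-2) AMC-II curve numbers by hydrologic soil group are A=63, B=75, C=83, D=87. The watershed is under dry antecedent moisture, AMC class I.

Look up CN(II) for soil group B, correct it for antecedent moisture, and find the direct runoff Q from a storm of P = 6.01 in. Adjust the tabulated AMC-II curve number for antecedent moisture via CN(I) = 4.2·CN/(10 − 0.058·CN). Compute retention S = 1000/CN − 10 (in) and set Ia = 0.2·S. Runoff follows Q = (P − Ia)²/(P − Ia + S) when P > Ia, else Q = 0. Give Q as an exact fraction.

NRCS table: small grain, straight row, good condition, soil group B → CN(II) = 75
Adjust CN=75 to AMC I: 4.2·75/(10 − 0.058·75) → 315 ÷ (113/20) = 6300/113 ≈ 55.752
S = 1000/(6300/113) − 10 = 500/63 in ≈ 7.937 in
Initial abstraction Ia = S/5 = (500/63)/5 = 100/63 ≈ 1.587 in
P − Ia = 6.010 − 1.587 = 27863/6300 ≈ 4.423 in (> 0, runoff occurs)
Runoff Q = (P−Ia)²/(P−Ia+S) = (4.423)²/(4.423+7.937) = 776346769/490536900 ≈ 1.583 in

Q = 776346769/490536900 in ≈ 1.583 in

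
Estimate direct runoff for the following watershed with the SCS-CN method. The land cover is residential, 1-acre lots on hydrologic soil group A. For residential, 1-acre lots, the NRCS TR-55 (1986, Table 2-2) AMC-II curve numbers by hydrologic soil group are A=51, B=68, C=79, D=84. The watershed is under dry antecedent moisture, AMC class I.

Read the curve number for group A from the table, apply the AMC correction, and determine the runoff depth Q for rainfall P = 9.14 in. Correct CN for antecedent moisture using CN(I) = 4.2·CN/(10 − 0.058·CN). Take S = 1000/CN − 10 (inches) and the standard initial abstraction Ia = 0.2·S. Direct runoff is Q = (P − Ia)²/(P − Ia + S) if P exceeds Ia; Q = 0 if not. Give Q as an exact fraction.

Q = 1219476241/1605895650 in ≈ 0.759 in

NRCS table: residential, 1-acre lots, soil group A → CN(II) = 51
Adjust CN=51 to AMC I: 4.2·51/(10 − 0.058·51) → (1071/5) ÷ (3521/500) = 15300/503 ≈ 30.417
Max retention: S = 1000/(15300/503) − 10 = 3500/153 in (≈ 22.876 in)
Ia = 0.2S: 0.2·22.876 = 4.575 in (exactly 700/153)
Excess rainfall: 9.140 − 4.575 = 4.565 in; P > Ia so Q > 0
Q: (34921/7650)² ÷ (209921/7650) = 1219476241/1605895650 in (≈ 0.759 in)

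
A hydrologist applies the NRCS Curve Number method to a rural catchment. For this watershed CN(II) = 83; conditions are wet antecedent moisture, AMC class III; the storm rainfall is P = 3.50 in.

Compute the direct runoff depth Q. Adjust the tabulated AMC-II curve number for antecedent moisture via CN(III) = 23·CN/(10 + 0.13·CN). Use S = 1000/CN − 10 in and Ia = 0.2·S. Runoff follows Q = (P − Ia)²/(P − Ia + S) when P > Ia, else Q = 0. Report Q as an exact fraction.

Adjust CN=83 to AMC III: 23·83/(10 + 0.13·83) → 1909 ÷ (2079/100) = 190900/2079 ≈ 91.823
Retention S: 1000/CN − 10 with CN=91.823 → S = 1700/1909 ≈ 0.891 in
Ia = 0.2S: 0.2·0.891 = 0.178 in (exactly 340/1909)
Since P=3.500 > Ia=0.178: effective rainfall P−Ia = 12683/3818 in
Q = (12683/3818)²/((12683/3818) + 1700/1909) = (160858489/14577124)/(16083/3818) = 160858489/61404894 in ≈ 2.620 in

Q = 160858489/61404894 in ≈ 2.620 in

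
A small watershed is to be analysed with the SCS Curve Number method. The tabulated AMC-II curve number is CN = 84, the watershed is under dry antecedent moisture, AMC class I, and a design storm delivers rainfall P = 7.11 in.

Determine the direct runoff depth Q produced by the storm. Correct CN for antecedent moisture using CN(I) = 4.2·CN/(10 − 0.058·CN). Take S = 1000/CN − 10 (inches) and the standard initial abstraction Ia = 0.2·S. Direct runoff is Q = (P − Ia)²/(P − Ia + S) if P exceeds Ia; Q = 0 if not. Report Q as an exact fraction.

Q = 74830149601/20883599100 in ≈ 3.583 in

CN(I) from CN(II)=84: (4.2·84)/(10 − 0.058·84) = 44100/641 ≈ 68.799
Max retention: S = 1000/(44100/641) − 10 = 2000/441 in (≈ 4.535 in)
Ia = 0.2S: 0.2·4.535 = 0.907 in (exactly 400/441)
Since P=7.110 > Ia=0.907: effective rainfall P−Ia = 273551/44100 in
Q: (273551/44100)² ÷ (473551/44100) = 74830149601/20883599100 in (≈ 3.583 in)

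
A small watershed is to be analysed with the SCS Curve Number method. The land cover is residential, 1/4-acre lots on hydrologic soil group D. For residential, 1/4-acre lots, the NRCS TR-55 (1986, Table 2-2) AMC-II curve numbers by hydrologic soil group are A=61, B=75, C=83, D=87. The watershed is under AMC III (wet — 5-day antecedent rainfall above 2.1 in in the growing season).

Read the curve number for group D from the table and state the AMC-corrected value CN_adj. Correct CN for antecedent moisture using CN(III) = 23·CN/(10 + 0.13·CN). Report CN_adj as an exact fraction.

NRCS table: residential, 1/4-acre lots, soil group D → CN(II) = 87
CN(III) from CN(II)=87: (23·87)/(10 + 0.13·87) = 200100/2131 ≈ 93.900

CN_adj = 200100/2131 ≈ 93.900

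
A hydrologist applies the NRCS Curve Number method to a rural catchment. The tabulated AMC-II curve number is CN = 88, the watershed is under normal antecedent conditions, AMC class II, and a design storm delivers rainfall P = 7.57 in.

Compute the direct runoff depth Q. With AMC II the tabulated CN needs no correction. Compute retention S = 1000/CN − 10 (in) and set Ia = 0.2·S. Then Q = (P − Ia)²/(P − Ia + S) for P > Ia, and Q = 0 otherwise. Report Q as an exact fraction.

Q = 64432729/10479700 in ≈ 6.148 in

CN(II) = 88; AMC II needs no correction.
Max retention: S = 1000/88 − 10 = 15/11 in (≈ 1.364 in)
Ia = 0.2·(15/11) = 3/11 in ≈ 0.273 in
Since P=7.570 > Ia=0.273: effective rainfall P−Ia = 8027/1100 in
Q: (8027/1100)² ÷ (9527/1100) = 64432729/10479700 in (≈ 6.148 in)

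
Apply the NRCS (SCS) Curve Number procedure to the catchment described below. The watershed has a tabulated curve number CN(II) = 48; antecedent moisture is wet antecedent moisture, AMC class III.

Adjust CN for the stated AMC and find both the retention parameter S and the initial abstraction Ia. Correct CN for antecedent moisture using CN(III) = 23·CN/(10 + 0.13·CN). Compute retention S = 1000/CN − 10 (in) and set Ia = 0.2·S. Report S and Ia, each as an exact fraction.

Wet (AMC III): CN(III) = 23·48/(10 + 0.13·48) = 1104/(406/25) = 13800/203 ≈ 67.980
Max retention: S = 1000/(13800/203) − 10 = 325/69 in (≈ 4.710 in)
Initial abstraction Ia = S/5 = (325/69)/5 = 65/69 ≈ 0.942 in

S = 325/69 in ≈ 4.710 in; Ia = 65/69 in ≈ 0.942 in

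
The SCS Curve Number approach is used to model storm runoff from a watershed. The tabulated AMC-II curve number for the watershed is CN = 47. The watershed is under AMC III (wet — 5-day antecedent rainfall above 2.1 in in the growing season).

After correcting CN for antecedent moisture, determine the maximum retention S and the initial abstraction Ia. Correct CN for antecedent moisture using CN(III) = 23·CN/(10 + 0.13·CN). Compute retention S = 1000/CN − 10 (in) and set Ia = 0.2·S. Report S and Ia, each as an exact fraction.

Adjust CN=47 to AMC III: 23·47/(10 + 0.13·47) → 1081 ÷ (1611/100) = 108100/1611 ≈ 67.101
Max retention: S = 1000/(108100/1611) − 10 = 5300/1081 in (≈ 4.903 in)
Ia = 0.2·(5300/1081) = 1060/1081 in ≈ 0.981 in

S = 5300/1081 in ≈ 4.903 in; Ia = 1060/1081 in ≈ 0.981 in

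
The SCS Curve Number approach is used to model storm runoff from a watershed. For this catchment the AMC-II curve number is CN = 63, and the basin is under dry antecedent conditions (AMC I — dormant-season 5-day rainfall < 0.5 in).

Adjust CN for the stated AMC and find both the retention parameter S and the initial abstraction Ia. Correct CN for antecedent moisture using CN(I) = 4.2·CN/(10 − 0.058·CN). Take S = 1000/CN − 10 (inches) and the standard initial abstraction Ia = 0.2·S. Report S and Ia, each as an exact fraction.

S = 18500/1323 in ≈ 13.983 in; Ia = 3700/1323 in ≈ 2.797 in

CN(I) from CN(II)=63: (4.2·63)/(10 − 0.058·63) = 132300/3173 ≈ 41.696
S = 1000/(132300/3173) − 10 = 18500/1323 in ≈ 13.983 in
Ia = 0.2·(18500/1323) = 3700/1323 in ≈ 2.797 in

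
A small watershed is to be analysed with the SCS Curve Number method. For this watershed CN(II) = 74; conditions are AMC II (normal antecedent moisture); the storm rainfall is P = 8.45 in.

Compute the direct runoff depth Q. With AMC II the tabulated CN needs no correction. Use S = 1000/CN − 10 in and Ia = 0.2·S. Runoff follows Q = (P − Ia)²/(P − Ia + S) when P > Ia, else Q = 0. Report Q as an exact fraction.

Average conditions: CN = 74 (no AMC adjustment).
Max retention: S = 1000/74 − 10 = 130/37 in (≈ 3.514 in)
Ia = 0.2·(130/37) = 26/37 in ≈ 0.703 in
Excess rainfall: 8.450 − 0.703 = 7.747 in; P > Ia so Q > 0
Q: (5733/740)² ÷ (8333/740) = 2528253/474340 in (≈ 5.330 in)

Q = 2528253/474340 in ≈ 5.330 in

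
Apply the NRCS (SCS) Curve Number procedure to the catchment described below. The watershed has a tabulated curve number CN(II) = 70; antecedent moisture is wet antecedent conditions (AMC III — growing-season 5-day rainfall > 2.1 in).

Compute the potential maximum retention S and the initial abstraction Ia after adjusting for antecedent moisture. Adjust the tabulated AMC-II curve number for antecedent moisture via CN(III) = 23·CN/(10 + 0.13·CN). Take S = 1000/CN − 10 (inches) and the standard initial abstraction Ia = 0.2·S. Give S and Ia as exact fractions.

S = 300/161 in ≈ 1.863 in; Ia = 60/161 in ≈ 0.373 in

Adjust CN=70 to AMC III: 23·70/(10 + 0.13·70) → 1610 ÷ (191/10) = 16100/191 ≈ 84.293
S = 1000/(16100/191) − 10 = 300/161 in ≈ 1.863 in
Ia = 0.2S: 0.2·1.863 = 0.373 in (exactly 60/161)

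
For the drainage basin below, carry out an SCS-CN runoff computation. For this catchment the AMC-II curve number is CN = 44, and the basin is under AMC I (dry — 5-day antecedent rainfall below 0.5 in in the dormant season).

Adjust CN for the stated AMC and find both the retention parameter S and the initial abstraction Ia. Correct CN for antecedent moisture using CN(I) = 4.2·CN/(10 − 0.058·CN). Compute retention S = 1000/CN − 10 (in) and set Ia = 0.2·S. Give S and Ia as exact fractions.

S = 1000/33 in ≈ 30.303 in; Ia = 200/33 in ≈ 6.061 in

Adjust CN=44 to AMC I: 4.2·44/(10 − 0.058·44) → (924/5) ÷ (931/125) = 3300/133 ≈ 24.812
S = 1000/(3300/133) − 10 = 1000/33 in ≈ 30.303 in
Initial abstraction Ia = S/5 = (1000/33)/5 = 200/33 ≈ 6.061 in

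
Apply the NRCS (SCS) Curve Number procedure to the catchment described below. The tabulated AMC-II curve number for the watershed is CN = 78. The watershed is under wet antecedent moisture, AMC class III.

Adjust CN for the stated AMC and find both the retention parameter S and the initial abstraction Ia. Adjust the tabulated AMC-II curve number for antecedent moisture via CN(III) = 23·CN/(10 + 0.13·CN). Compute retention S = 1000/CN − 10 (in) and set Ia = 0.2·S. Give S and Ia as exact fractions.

Adjust CN=78 to AMC III: 23·78/(10 + 0.13·78) → 1794 ÷ (1007/50) = 89700/1007 ≈ 89.076
Retention S: 1000/CN − 10 with CN=89.076 → S = 1100/897 ≈ 1.226 in
Ia = 0.2·(1100/897) = 220/897 in ≈ 0.245 in

S = 1100/897 in ≈ 1.226 in; Ia = 220/897 in ≈ 0.245 in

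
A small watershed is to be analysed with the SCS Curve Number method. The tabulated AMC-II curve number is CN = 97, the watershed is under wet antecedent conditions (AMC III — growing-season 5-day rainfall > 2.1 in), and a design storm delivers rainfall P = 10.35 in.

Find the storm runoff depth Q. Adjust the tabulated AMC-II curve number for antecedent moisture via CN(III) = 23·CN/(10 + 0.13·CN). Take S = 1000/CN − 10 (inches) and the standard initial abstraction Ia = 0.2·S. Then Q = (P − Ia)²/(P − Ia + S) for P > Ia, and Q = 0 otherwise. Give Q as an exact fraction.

Adjust CN=97 to AMC III: 23·97/(10 + 0.13·97) → 2231 ÷ (2261/100) = 223100/2261 ≈ 98.673
Retention S: 1000/CN − 10 with CN=98.673 → S = 300/2231 ≈ 0.134 in
Ia = 0.2·(300/2231) = 60/2231 in ≈ 0.027 in
P − Ia = 10.350 − 0.027 = 460617/44620 ≈ 10.323 in (> 0, runoff occurs)
Q: (460617/44620)² ÷ (466617/44620) = 70722673563/6940150180 in (≈ 10.190 in)

Q = 70722673563/6940150180 in ≈ 10.190 in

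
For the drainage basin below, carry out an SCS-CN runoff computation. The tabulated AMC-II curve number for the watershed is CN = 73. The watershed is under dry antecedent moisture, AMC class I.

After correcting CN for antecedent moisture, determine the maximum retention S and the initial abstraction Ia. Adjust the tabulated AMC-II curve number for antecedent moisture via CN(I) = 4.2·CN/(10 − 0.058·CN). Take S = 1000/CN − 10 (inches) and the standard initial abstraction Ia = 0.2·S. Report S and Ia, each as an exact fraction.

S = 4500/511 in ≈ 8.806 in; Ia = 900/511 in ≈ 1.761 in

CN(I) from CN(II)=73: (4.2·73)/(10 − 0.058·73) = 51100/961 ≈ 53.174
S = 1000/(51100/961) − 10 = 4500/511 in ≈ 8.806 in
Ia = 0.2·(4500/511) = 900/511 in ≈ 1.761 in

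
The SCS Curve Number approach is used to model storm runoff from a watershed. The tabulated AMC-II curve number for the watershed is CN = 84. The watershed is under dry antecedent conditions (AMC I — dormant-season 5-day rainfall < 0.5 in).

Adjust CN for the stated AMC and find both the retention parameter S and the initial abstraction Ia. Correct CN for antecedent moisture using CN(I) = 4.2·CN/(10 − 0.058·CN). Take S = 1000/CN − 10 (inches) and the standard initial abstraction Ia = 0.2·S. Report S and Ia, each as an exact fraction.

S = 2000/441 in ≈ 4.535 in; Ia = 400/441 in ≈ 0.907 in

CN(I) from CN(II)=84: (4.2·84)/(10 − 0.058·84) = 44100/641 ≈ 68.799
S = 1000/(44100/641) − 10 = 2000/441 in ≈ 4.535 in
Ia = 0.2·(2000/441) = 400/441 in ≈ 0.907 in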